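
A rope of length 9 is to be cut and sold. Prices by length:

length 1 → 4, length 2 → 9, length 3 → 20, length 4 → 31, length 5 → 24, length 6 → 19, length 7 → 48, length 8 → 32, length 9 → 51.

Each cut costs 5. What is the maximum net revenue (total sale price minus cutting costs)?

56

Let v[k] be the best obtainable value from length k. For each k, try every first piece i and keep the best of price[i] + v[k−i] minus the 5 cut fee when i<k.
v[1] = 4
v[2] = 9
v[3] = 20
v[4] = 31
v[5] = 30  (first piece 1, then v[4]=31)
v[6] = 35  (first piece 2, then v[4]=31)
v[7] = 48
v[8] = 57  (first piece 4, then v[4]=31)
v[9] = 56  (first piece 1, then v[8]=57)
One optimal plan: pieces 4 + 4 + 1 (2 cuts) → 66 − 10 = 56.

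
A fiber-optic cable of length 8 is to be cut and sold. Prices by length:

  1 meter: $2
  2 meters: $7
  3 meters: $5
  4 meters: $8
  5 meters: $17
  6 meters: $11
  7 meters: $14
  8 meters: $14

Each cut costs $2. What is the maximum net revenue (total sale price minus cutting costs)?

Build r[k] bottom-up: r[k] = max over allowed piece i of (p[i] + r[k−i]) − 2 per cut.
r[1] = 2
r[2] = 7
r[3] = 7  (first piece 1, then r[2]=7)
r[4] = 12  (first piece 2, then r[2]=7)
r[5] = 17
r[6] = 17  (first piece 1, then r[5]=17)
r[7] = 22  (first piece 2, then r[5]=17)
r[8] = 22  (first piece 1, then r[7]=22)
One optimal plan: pieces 5 + 2 + 1 (2 cuts) → $26 − $4 = $22.

22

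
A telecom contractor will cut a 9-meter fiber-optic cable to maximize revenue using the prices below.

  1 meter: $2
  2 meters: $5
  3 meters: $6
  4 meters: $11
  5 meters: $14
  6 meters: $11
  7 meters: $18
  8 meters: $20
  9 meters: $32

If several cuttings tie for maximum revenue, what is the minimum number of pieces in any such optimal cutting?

1

Build r[k] bottom-up: r[k] = max over allowed piece i of (p[i] + r[k−i]).
r[1] = 2
r[2] = max(2+2, 5+0) = 5
r[3] = max(2+5, 5+2, 6+0) = 7
r[4] = max(2+7, 5+5, 6+2, 11+0) = 11
r[5] = max(2+11, 5+7, 6+5, 11+2, 14+0) = 14
r[6] = max(2+14, 5+11, 6+7, 11+5, 14+2, 11+0) = 16
r[7] = max(2+16, 5+14, 6+11, …, 11+2, 18+0) = 19
r[8] = max(2+19, 5+16, 6+14, …, 18+2, 20+0) = 22
r[9] = max(2+22, 5+19, 6+16, …, 20+2, 32+0) = 32
Maximum revenue is $32.
Now minimize piece count subject to staying optimal: for each k, pieces[k] = 1 + min over i with p[i]+r[k−i]=r[k] of pieces[k−i].
pieces[6] = 2
pieces[7] = 2
pieces[8] = 2
pieces[9] = 1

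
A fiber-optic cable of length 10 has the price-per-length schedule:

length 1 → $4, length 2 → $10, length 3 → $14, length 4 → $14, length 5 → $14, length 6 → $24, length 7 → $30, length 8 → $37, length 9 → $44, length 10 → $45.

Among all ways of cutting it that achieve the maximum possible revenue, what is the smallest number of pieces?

Consider every possible first cut. r[k] is the best of p[i]+r[k−i] over all sellable i≤k.
r[1] = 4
r[2] = max(4+4, 10+0) = 10
r[3] = max(4+10, 10+4, 14+0) = 14
r[4] = max(4+14, 10+10, 14+4, 14+0) = 20
r[5] = max(4+20, 10+14, 14+10, 14+4, 14+0) = 24
r[6] = max(4+24, 10+20, 14+14, 14+10, 14+4, 24+0) = 30
r[7] = max(4+30, 10+24, 14+20, …, 24+4, 30+0) = 34
r[8] = max(4+34, 10+30, 14+24, …, 30+4, 37+0) = 40
r[9] = max(4+40, 10+34, 14+30, …, 37+4, 44+0) = 44
r[10] = max(4+44, 10+40, 14+34, …, 44+4, 45+0) = 50
Maximum revenue is $50.
Now minimize piece count subject to staying optimal: for each k, pieces[k] = 1 + min over i with p[i]+r[k−i]=r[k] of pieces[k−i].
pieces[7] = 3
pieces[8] = 4
pieces[9] = 1
pieces[10] = 5

5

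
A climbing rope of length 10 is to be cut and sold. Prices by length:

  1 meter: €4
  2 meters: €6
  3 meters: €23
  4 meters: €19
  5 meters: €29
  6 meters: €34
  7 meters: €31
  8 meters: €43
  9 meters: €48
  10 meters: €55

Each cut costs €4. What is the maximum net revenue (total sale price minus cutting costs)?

Let r[k] be the best obtainable value from length k. For each k, try every first piece i and keep the best of price[i] + r[k−i] minus the 4 cut fee when i<k.
r[1] = 4
r[2] = 6
r[3] = 23
r[4] = 23  (first piece 1, then r[3]=23)
r[5] = 29
r[6] = 42  (first piece 3, then r[3]=23)
r[7] = 42  (first piece 1, then r[6]=42)
r[8] = 48  (first piece 3, then r[5]=29)
r[9] = 61  (first piece 3, then r[6]=42)
r[10] = 61  (first piece 1, then r[9]=61)
One optimal plan: pieces 3 + 3 + 3 + 1 (3 cuts) → €73 − €12 = €61.

61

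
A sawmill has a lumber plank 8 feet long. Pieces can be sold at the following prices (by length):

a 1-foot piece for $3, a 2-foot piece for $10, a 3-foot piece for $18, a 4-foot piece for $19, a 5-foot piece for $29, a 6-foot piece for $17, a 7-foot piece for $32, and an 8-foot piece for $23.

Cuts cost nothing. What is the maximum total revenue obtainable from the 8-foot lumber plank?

Let best[k] be the best obtainable value from length k. For each k, try every first piece i and keep the best of price[i] + best[k−i].
best[1] = 3
best[2] = max(3+3, 10+0) = 10
best[3] = max(3+10, 10+3, 18+0) = 18
best[4] = max(3+18, 10+10, 18+3, 19+0) = 21
best[5] = max(3+21, 10+18, 18+10, 19+3, 29+0) = 29
best[6] = max(3+29, 10+21, 18+18, 19+10, 29+3, 17+0) = 36
best[7] = max(3+36, 10+29, 18+21, …, 17+3, 32+0) = 39
best[8] = max(3+39, 10+36, 18+29, …, 32+3, 23+0) = 47
One optimal cutting: 5 + 3 → $29 + $18 = $47.

47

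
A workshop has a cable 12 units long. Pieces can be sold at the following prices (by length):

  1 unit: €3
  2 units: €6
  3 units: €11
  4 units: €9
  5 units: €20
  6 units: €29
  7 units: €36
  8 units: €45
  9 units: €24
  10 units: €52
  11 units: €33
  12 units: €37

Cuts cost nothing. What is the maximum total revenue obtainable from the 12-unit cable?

Let v[k] be the best obtainable value from length k. For each k, try every first piece i and keep the best of price[i] + v[k−i].
v[1] = 3
v[2] = 6  (first piece 1, then v[1]=3)
v[3] = 11
v[4] = 14  (first piece 1, then v[3]=11)
v[5] = 20
v[6] = 29
v[7] = 36
v[8] = 45
v[9] = 48  (first piece 1, then v[8]=45)
v[10] = 52
v[11] = 56  (first piece 3, then v[8]=45)
v[12] = 59  (first piece 1, then v[11]=56)
One optimal cutting: 8 + 3 + 1 → €45 + €11 + €3 = €59.

59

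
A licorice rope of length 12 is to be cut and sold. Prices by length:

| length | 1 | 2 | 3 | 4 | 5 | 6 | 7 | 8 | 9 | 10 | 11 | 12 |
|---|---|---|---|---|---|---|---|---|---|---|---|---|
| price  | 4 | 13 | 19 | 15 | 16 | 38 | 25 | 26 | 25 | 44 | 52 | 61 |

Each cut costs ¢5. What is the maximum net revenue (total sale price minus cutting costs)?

71

Let net[k] be the best obtainable value from length k. For each k, try every first piece i and keep the best of price[i] + net[k−i] minus the 5 cut fee when i<k.
net[1] = 4
net[2] = max(4+4-5, 13+0) = 13
net[3] = max(4+13-5, 13+4-5, 19+0) = 19
net[4] = max(4+19-5, 13+13-5, 19+4-5, 15+0) = 21
net[5] = max(4+21-5, 13+19-5, 19+13-5, 15+4-5, 16+0) = 27
net[6] = max(4+27-5, 13+21-5, 19+19-5, 15+13-5, 16+4-5, 38+0) = 38
net[7] = max(4+38-5, 13+27-5, 19+21-5, …, 38+4-5, 25+0) = 37
net[8] = max(4+37-5, 13+38-5, 19+27-5, …, 25+4-5, 26+0) = 46
net[9] = max(4+46-5, 13+37-5, 19+38-5, …, 26+4-5, 25+0) = 52
net[10] = max(4+52-5, 13+46-5, 19+37-5, …, 25+4-5, 44+0) = 54
net[11] = max(4+54-5, 13+52-5, 19+46-5, …, 44+4-5, 52+0) = 60
net[12] = max(4+60-5, 13+54-5, 19+52-5, …, 52+4-5, 61+0) = 71
One optimal plan: pieces 6 + 6 (1 cut) → ¢76 − ¢5 = ¢71.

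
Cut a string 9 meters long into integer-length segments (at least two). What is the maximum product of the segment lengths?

Let m[k] be the best product for length k (with at least one cut). For each first piece i, the rest contributes max(k−i, m[k−i]).
Small cases: m[2]=1.
m[3] = max(1×2, 2×1) = 2
m[4] = max(1×3, 2×2, 3×1) = 4
m[5] = max(1×4, 2×3, 3×2, 4×1) = 6
m[6] = max(1×6, 2×4, 3×3, 4×2, 5×1) = 9
m[7] = max(1×9, 2×6, 3×4, 4×3, 5×2, 6×1) = 12
m[8] = max(1×12, 2×9, 3×6, …, 6×2, 7×1) = 18
m[9] = max(1×18, 2×12, 3×9, …, 7×2, 8×1) = 27
One optimal split: 3 + 3 + 3; product 3×3×3 = 27.

27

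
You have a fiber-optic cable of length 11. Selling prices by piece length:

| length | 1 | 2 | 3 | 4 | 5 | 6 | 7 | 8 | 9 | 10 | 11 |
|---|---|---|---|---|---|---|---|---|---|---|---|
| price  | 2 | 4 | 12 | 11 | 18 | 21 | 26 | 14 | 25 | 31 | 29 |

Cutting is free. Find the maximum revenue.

Let R[k] be the best obtainable value from length k. For each k, try every first piece i and keep the best of price[i] + R[k−i].
R[1] = 2
R[2] = max(2+2, 4+0) = 4
R[3] = max(2+4, 4+2, 12+0) = 12
R[4] = max(2+12, 4+4, 12+2, 11+0) = 14
R[5] = max(2+14, 4+12, 12+4, 11+2, 18+0) = 18
R[6] = max(2+18, 4+14, 12+12, 11+4, 18+2, 21+0) = 24
R[7] = max(2+24, 4+18, 12+14, …, 21+2, 26+0) = 26
R[8] = max(2+26, 4+24, 12+18, …, 26+2, 14+0) = 30
R[9] = max(2+30, 4+26, 12+24, …, 14+2, 25+0) = 36
R[10] = max(2+36, 4+30, 12+26, …, 25+2, 31+0) = 38
R[11] = max(2+38, 4+36, 12+30, …, 31+2, 29+0) = 42
One optimal cutting: 5 + 3 + 3 → $18 + $12 + $12 = $42.

42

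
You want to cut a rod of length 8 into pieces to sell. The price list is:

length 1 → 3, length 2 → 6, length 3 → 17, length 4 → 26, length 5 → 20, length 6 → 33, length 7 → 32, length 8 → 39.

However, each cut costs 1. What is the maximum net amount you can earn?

51

Consider every possible first cut. v[k] is the best of p[i]+v[k−i] over all sellable i≤k, charging 1 whenever i<k.
v[1] = 3
v[2] = max(3+3-1, 6+0) = 6
v[3] = max(3+6-1, 6+3-1, 17+0) = 17
v[4] = max(3+17-1, 6+6-1, 17+3-1, 26+0) = 26
v[5] = max(3+26-1, 6+17-1, 17+6-1, 26+3-1, 20+0) = 28
v[6] = max(3+28-1, 6+26-1, 17+17-1, 26+6-1, 20+3-1, 33+0) = 33
v[7] = max(3+33-1, 6+28-1, 17+26-1, …, 33+3-1, 32+0) = 42
v[8] = max(3+42-1, 6+33-1, 17+28-1, …, 32+3-1, 39+0) = 51
One optimal plan: pieces 4 + 4 (1 cut) → 52 − 1 = 51.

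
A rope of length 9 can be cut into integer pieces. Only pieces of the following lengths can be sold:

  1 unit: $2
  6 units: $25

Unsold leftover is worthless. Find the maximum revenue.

31

Build best[k] bottom-up: best[k] = max over allowed piece i of (p[i] + best[k−i]).
best[1] = 2
best[2] = 4  (first piece 1, then best[1]=2)
best[3] = 6  (first piece 1, then best[2]=4)
best[4] = 8  (first piece 1, then best[3]=6)
best[5] = 10  (first piece 1, then best[4]=8)
best[6] = 25
best[7] = 27  (first piece 1, then best[6]=25)
best[8] = 29  (first piece 1, then best[7]=27)
best[9] = 31  (first piece 1, then best[8]=29)
One optimal cutting: 6 + 1 + 1 + 1 → $31.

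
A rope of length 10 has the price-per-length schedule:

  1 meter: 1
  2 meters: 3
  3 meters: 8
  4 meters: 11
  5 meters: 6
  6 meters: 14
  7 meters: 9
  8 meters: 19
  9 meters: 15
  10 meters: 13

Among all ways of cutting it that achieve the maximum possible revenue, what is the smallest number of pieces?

3

Consider every possible first cut. r[k] is the best of p[i]+r[k−i] over all sellable i≤k.
r[1] = 1
r[2] = max(1+1, 3+0) = 3
r[3] = max(1+3, 3+1, 8+0) = 8
r[4] = max(1+8, 3+3, 8+1, 11+0) = 11
r[5] = max(1+11, 3+8, 8+3, 11+1, 6+0) = 12
r[6] = max(1+12, 3+11, 8+8, 11+3, 6+1, 14+0) = 16
r[7] = max(1+16, 3+12, 8+11, …, 14+1, 9+0) = 19
r[8] = max(1+19, 3+16, 8+12, …, 9+1, 19+0) = 22
r[9] = max(1+22, 3+19, 8+16, …, 19+1, 15+0) = 24
r[10] = max(1+24, 3+22, 8+19, …, 15+1, 13+0) = 27
Maximum revenue is 27.
Now minimize piece count subject to staying optimal: for each k, pieces[k] = 1 + min over i with p[i]+r[k−i]=r[k] of pieces[k−i].
pieces[7] = 2
pieces[8] = 2
pieces[9] = 3
pieces[10] = 3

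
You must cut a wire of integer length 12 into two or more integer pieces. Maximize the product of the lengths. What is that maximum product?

81

Let f[k] be the best product for length k (with at least one cut). For each first piece i, the rest contributes max(k−i, f[k−i]).
f[2] = 1×max(1,0) = 1×1 = 1
f[3] = 1×max(2,1) = 1×2 = 2
f[4] = 2×max(2,1) = 2×2 = 4
f[5] = 2×max(3,2) = 2×3 = 6
f[6] = 3×max(3,2) = 3×3 = 9
f[7] = 2×max(5,6) = 2×6 = 12
f[8] = 2×max(6,9) = 2×9 = 18
f[9] = 3×max(6,9) = 3×9 = 27
f[10] = 2×max(8,18) = 2×18 = 36
f[11] = 2×max(9,27) = 2×27 = 54
f[12] = 3×max(9,27) = 3×27 = 81
One optimal split: 3 + 3 + 3 + 3; product 3×3×3×3 = 81.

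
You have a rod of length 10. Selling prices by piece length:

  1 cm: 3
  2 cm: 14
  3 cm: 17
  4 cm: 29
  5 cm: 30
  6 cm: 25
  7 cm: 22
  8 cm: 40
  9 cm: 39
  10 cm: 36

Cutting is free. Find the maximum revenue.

72

Build R[k] bottom-up: R[k] = max over allowed piece i of (p[i] + R[k−i]).
R[1] = 3
R[2] = 14
R[3] = 17  (first piece 1, then R[2]=14)
R[4] = 29
R[5] = 32  (first piece 1, then R[4]=29)
R[6] = 43  (first piece 2, then R[4]=29)
R[7] = 46  (first piece 1, then R[6]=43)
R[8] = 58  (first piece 4, then R[4]=29)
R[9] = 61  (first piece 1, then R[8]=58)
R[10] = 72  (first piece 2, then R[8]=58)
One optimal cutting: 4 + 4 + 2 → 29 + 29 + 14 = 72.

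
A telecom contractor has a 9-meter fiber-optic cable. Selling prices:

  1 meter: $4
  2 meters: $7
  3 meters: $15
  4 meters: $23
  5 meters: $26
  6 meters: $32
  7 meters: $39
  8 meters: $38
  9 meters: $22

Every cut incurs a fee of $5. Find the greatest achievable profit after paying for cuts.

44

Build r[k] bottom-up: r[k] = max over allowed piece i of (p[i] + r[k−i]) − 5 per cut.
r[1] = 4
r[2] = 7
r[3] = 15
r[4] = 23
r[5] = 26
r[6] = 32
r[7] = 39
r[8] = 41  (first piece 4, then r[4]=23)
r[9] = 44  (first piece 4, then r[5]=26)
One optimal plan: pieces 5 + 4 (1 cut) → $49 − $5 = $44.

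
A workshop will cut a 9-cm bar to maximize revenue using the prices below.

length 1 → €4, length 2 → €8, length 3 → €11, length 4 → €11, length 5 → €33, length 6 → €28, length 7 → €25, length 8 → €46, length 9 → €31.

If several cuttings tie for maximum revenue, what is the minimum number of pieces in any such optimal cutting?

2

Build r[k] bottom-up: r[k] = max over allowed piece i of (p[i] + r[k−i]).
r[1] = 4
r[2] = max(4+4, 8+0) = 8
r[3] = max(4+8, 8+4, 11+0) = 12
r[4] = max(4+12, 8+8, 11+4, 11+0) = 16
r[5] = max(4+16, 8+12, 11+8, 11+4, 33+0) = 33
r[6] = max(4+33, 8+16, 11+12, 11+8, 33+4, 28+0) = 37
r[7] = max(4+37, 8+33, 11+16, …, 28+4, 25+0) = 41
r[8] = max(4+41, 8+37, 11+33, …, 25+4, 46+0) = 46
r[9] = max(4+46, 8+41, 11+37, …, 46+4, 31+0) = 50
Maximum revenue is €50.
Now minimize piece count subject to staying optimal: for each k, pieces[k] = 1 + min over i with p[i]+r[k−i]=r[k] of pieces[k−i].
pieces[6] = 2
pieces[7] = 2
pieces[8] = 1
pieces[9] = 2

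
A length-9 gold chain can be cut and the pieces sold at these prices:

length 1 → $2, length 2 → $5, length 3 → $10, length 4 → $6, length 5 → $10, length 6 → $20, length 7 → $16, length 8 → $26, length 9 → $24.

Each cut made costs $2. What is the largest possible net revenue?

28

Consider every possible first cut. r[k] is the best of p[i]+r[k−i] over all sellable i≤k, charging 2 whenever i<k.
r[1] = 2
r[2] = max(2+2-2, 5+0) = 5
r[3] = max(2+5-2, 5+2-2, 10+0) = 10
r[4] = max(2+10-2, 5+5-2, 10+2-2, 6+0) = 10
r[5] = max(2+10-2, 5+10-2, 10+5-2, 6+2-2, 10+0) = 13
r[6] = max(2+13-2, 5+10-2, 10+10-2, 6+5-2, 10+2-2, 20+0) = 20
r[7] = max(2+20-2, 5+13-2, 10+10-2, …, 20+2-2, 16+0) = 20
r[8] = max(2+20-2, 5+20-2, 10+13-2, …, 16+2-2, 26+0) = 26
r[9] = max(2+26-2, 5+20-2, 10+20-2, …, 26+2-2, 24+0) = 28
One optimal plan: pieces 6 + 3 (1 cut) → $30 − $2 = $28.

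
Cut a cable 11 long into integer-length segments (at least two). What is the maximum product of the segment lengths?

54

Fill g[k] for k=2..11: at each k try every first piece i and multiply by the better of (k−i) uncut or g[k−i].
g[2] = 1×max(1,0) = 1×1 = 1
g[3] = max(1×2, 2×1) = 2
g[4] = max(1×3, 2×2, 3×1) = 4
g[5] = max(1×4, 2×3, 3×2, 4×1) = 6
g[6] = max(1×6, 2×4, 3×3, 4×2, 5×1) = 9
g[7] = max(1×9, 2×6, 3×4, 4×3, 5×2, 6×1) = 12
g[8] = max(1×12, 2×9, 3×6, …, 6×2, 7×1) = 18
g[9] = max(1×18, 2×12, 3×9, …, 7×2, 8×1) = 27
g[10] = max(1×27, 2×18, 3×12, …, 8×2, 9×1) = 36
g[11] = max(1×36, 2×27, 3×18, …, 9×2, 10×1) = 54
One optimal split: 3 + 3 + 3 + 2; product 3×3×3×2 = 54.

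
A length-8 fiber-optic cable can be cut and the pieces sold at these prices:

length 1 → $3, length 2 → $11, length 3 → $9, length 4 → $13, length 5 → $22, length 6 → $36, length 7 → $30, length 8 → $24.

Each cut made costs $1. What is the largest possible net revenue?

46

Build r[k] bottom-up: r[k] = max over allowed piece i of (p[i] + r[k−i]) − 1 per cut.
r[1] = 3
r[2] = max(3+3-1, 11+0) = 11
r[3] = max(3+11-1, 11+3-1, 9+0) = 13
r[4] = max(3+13-1, 11+11-1, 9+3-1, 13+0) = 21
r[5] = max(3+21-1, 11+13-1, 9+11-1, 13+3-1, 22+0) = 23
r[6] = max(3+23-1, 11+21-1, 9+13-1, 13+11-1, 22+3-1, 36+0) = 36
r[7] = max(3+36-1, 11+23-1, 9+21-1, …, 36+3-1, 30+0) = 38
r[8] = max(3+38-1, 11+36-1, 9+23-1, …, 30+3-1, 24+0) = 46
One optimal plan: pieces 6 + 2 (1 cut) → $47 − $1 = $46.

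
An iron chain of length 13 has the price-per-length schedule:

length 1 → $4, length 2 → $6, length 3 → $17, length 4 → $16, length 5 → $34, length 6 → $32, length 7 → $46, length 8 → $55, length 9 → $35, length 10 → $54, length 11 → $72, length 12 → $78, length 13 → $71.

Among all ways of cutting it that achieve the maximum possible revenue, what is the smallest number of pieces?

Build r[k] bottom-up: r[k] = max over allowed piece i of (p[i] + r[k−i]).
r[1] = 4
r[2] = 8  (first piece 1, then r[1]=4)
r[3] = 17
r[4] = 21  (first piece 1, then r[3]=17)
r[5] = 34
r[6] = 38  (first piece 1, then r[5]=34)
r[7] = 46
r[8] = 55
r[9] = 59  (first piece 1, then r[8]=55)
r[10] = 68  (first piece 5, then r[5]=34)
r[11] = 72  (first piece 1, then r[10]=68)
r[12] = 80  (first piece 5, then r[7]=46)
r[13] = 89  (first piece 5, then r[8]=55)
Maximum revenue is $89.
Now minimize piece count subject to staying optimal: for each k, pieces[k] = 1 + min over i with p[i]+r[k−i]=r[k] of pieces[k−i].
pieces[10] = 2
pieces[11] = 1
pieces[12] = 2
pieces[13] = 2

2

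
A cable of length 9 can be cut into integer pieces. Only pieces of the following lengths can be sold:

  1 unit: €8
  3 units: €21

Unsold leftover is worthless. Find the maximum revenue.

Consider every possible first cut. r[k] is the best of p[i]+r[k−i] over all sellable i≤k.
r[1] = 8
r[2] = 16  (first piece 1, then r[1]=8)
r[3] = max(8+16, 21+0) = 24
r[4] = max(8+24, 21+8) = 32
r[5] = max(8+32, 21+16) = 40
r[6] = max(8+40, 21+24) = 48
r[7] = max(8+48, 21+32) = 56
r[8] = max(8+56, 21+40) = 64
r[9] = max(8+64, 21+48) = 72
One optimal cutting: 1 + 1 + 1 + 1 + 1 + 1 + 1 + 1 + 1 → €72.

72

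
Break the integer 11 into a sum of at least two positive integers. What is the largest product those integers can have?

54

Define f[k] = max over 1≤i<k of i · max(k−i, f[k−i]); the inner max lets the remainder stay uncut if that's better.
f[2] = 1×max(1,0) = 1×1 = 1
f[3] = 1×max(2,1) = 1×2 = 2
f[4] = 2×max(2,1) = 2×2 = 4
f[5] = 2×max(3,2) = 2×3 = 6
f[6] = 3×max(3,2) = 3×3 = 9
f[7] = 2×max(5,6) = 2×6 = 12
f[8] = 2×max(6,9) = 2×9 = 18
f[9] = 3×max(6,9) = 3×9 = 27
f[10] = 2×max(8,18) = 2×18 = 36
f[11] = 2×max(9,27) = 2×27 = 54
One optimal split: 3 + 3 + 3 + 2; product 3×3×3×2 = 54.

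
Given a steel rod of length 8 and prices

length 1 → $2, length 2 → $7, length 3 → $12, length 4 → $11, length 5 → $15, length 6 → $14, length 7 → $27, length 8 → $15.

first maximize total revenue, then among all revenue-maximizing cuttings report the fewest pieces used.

Consider every possible first cut. r[k] is the best of p[i]+r[k−i] over all sellable i≤k.
r[1] = 2
r[2] = max(2+2, 7+0) = 7
r[3] = max(2+7, 7+2, 12+0) = 12
r[4] = max(2+12, 7+7, 12+2, 11+0) = 14
r[5] = max(2+14, 7+12, 12+7, 11+2, 15+0) = 19
r[6] = max(2+19, 7+14, 12+12, 11+7, 15+2, 14+0) = 24
r[7] = max(2+24, 7+19, 12+14, …, 14+2, 27+0) = 27
r[8] = max(2+27, 7+24, 12+19, …, 27+2, 15+0) = 31
Maximum revenue is $31.
Now minimize piece count subject to staying optimal: for each k, pieces[k] = 1 + min over i with p[i]+r[k−i]=r[k] of pieces[k−i].
pieces[5] = 2
pieces[6] = 2
pieces[7] = 1
pieces[8] = 3

3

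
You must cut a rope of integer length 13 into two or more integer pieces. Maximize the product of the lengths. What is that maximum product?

108

Let g[k] be the best product for length k (with at least one cut). For each first piece i, the rest contributes max(k−i, g[k−i]).
g[2] = 1*max(1,0) = 1*1 = 1
g[3] = 1*max(2,1) = 1*2 = 2
g[4] = 2*max(2,1) = 2*2 = 4
g[5] = 2*max(3,2) = 2*3 = 6
g[6] = 3*max(3,2) = 3*3 = 9
g[7] = 2*max(5,6) = 2*6 = 12
g[8] = 2*max(6,9) = 2*9 = 18
g[9] = 3*max(6,9) = 3*9 = 27
g[10] = 2*max(8,18) = 2*18 = 36
g[11] = 2*max(9,27) = 2*27 = 54
g[12] = 3*max(9,27) = 3*27 = 81
g[13] = 2*max(11,54) = 2*54 = 108
One optimal split: 3 + 3 + 3 + 2 + 2; product 3*3*3*2*2 = 108.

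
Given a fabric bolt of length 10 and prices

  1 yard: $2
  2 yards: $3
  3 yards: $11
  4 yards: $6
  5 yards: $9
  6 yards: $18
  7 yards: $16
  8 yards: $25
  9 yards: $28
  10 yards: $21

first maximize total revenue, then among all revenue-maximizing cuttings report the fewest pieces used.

4

Let r[k] be the best obtainable value from length k. For each k, try every first piece i and keep the best of price[i] + r[k−i].
r[1] = 2
r[2] = 4  (first piece 1, then r[1]=2)
r[3] = 11
r[4] = 13  (first piece 1, then r[3]=11)
r[5] = 15  (first piece 1, then r[4]=13)
r[6] = 22  (first piece 3, then r[3]=11)
r[7] = 24  (first piece 1, then r[6]=22)
r[8] = 26  (first piece 1, then r[7]=24)
r[9] = 33  (first piece 3, then r[6]=22)
r[10] = 35  (first piece 1, then r[9]=33)
Maximum revenue is $35.
Now minimize piece count subject to staying optimal: for each k, pieces[k] = 1 + min over i with p[i]+r[k−i]=r[k] of pieces[k−i].
pieces[7] = 3
pieces[8] = 4
pieces[9] = 3
pieces[10] = 4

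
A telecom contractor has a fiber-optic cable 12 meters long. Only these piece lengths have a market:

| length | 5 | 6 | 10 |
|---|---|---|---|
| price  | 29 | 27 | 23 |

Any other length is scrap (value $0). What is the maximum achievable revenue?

58

Let r[k] be the best obtainable value from length k. For each k, try every first piece i and keep the best of price[i] + r[k−i].
r[1] = 0
r[2] = 0
r[3] = 0
r[4] = 0
r[5] = 29
r[6] = max(29+0, 27+0) = 29
r[7] = max(29+0, 27+0) = 29
r[8] = max(29+0, 27+0) = 29
r[9] = max(29+0, 27+0) = 29
r[10] = max(29+29, 27+0, 23+0) = 58
r[11] = max(29+29, 27+29, 23+0) = 58
r[12] = max(29+29, 27+29, 23+0) = 58
One optimal cutting: pieces 5 + 5 with 2 meters of scrap → $58.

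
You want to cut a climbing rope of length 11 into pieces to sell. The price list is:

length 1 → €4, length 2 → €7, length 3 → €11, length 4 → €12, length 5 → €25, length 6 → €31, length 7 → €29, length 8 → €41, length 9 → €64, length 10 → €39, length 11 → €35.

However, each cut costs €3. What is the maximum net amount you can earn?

Let r[k] be the best obtainable value from length k. For each k, try every first piece i and keep the best of price[i] + r[k−i] minus the 3 cut fee when i<k.
r[1] = 4
r[2] = max(4+4-3, 7+0) = 7
r[3] = max(4+7-3, 7+4-3, 11+0) = 11
r[4] = max(4+11-3, 7+7-3, 11+4-3, 12+0) = 12
r[5] = max(4+12-3, 7+11-3, 11+7-3, 12+4-3, 25+0) = 25
r[6] = max(4+25-3, 7+12-3, 11+11-3, 12+7-3, 25+4-3, 31+0) = 31
r[7] = max(4+31-3, 7+25-3, 11+12-3, …, 31+4-3, 29+0) = 32
r[8] = max(4+32-3, 7+31-3, 11+25-3, …, 29+4-3, 41+0) = 41
r[9] = max(4+41-3, 7+32-3, 11+31-3, …, 41+4-3, 64+0) = 64
r[10] = max(4+64-3, 7+41-3, 11+32-3, …, 64+4-3, 39+0) = 65
r[11] = max(4+65-3, 7+64-3, 11+41-3, …, 39+4-3, 35+0) = 68
One optimal plan: pieces 9 + 2 (1 cut) → €71 − €3 = €68.

68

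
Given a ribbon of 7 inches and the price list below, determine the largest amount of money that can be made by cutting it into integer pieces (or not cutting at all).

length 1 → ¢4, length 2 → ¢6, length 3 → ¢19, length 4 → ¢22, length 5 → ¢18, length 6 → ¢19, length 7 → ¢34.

Consider every possible first cut. best[k] is the best of p[i]+best[k−i] over all sellable i≤k.
best[1] = 4
best[2] = max(4+4, 6+0) = 8
best[3] = max(4+8, 6+4, 19+0) = 19
best[4] = max(4+19, 6+8, 19+4, 22+0) = 23
best[5] = max(4+23, 6+19, 19+8, 22+4, 18+0) = 27
best[6] = max(4+27, 6+23, 19+19, 22+8, 18+4, 19+0) = 38
best[7] = max(4+38, 6+27, 19+23, …, 19+4, 34+0) = 42
One optimal cutting: 3 + 3 + 1 → ¢19 + ¢19 + ¢4 = ¢42.

42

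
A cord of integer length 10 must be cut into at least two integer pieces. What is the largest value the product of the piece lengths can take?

Let P[k] be the best product for length k (with at least one cut). For each first piece i, the rest contributes max(k−i, P[k−i]).
P[2] = 1×max(1,0) = 1×1 = 1
P[3] = max(1×2, 2×1) = 2
P[4] = max(1×3, 2×2, 3×1) = 4
P[5] = max(1×4, 2×3, 3×2, 4×1) = 6
P[6] = max(1×6, 2×4, 3×3, 4×2, 5×1) = 9
P[7] = max(1×9, 2×6, 3×4, 4×3, 5×2, 6×1) = 12
P[8] = max(1×12, 2×9, 3×6, …, 6×2, 7×1) = 18
P[9] = max(1×18, 2×12, 3×9, …, 7×2, 8×1) = 27
P[10] = max(1×27, 2×18, 3×12, …, 8×2, 9×1) = 36
One optimal split: 3 + 3 + 2 + 2; product 3×3×2×2 = 36.

36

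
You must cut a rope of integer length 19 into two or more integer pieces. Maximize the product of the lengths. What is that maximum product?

Let prod[k] be the best product for length k (with at least one cut). For each first piece i, the rest contributes max(k−i, prod[k−i]).
prod[2] = 1·max(1,0) = 1·1 = 1
prod[3] = 1·max(2,1) = 1·2 = 2
prod[4] = 2·max(2,1) = 2·2 = 4
prod[5] = 2·max(3,2) = 2·3 = 6
prod[6] = 3·max(3,2) = 3·3 = 9
prod[7] = 2·max(5,6) = 2·6 = 12
prod[8] = 2·max(6,9) = 2·9 = 18
prod[9] = 3·max(6,9) = 3·9 = 27
prod[10] = 2·max(8,18) = 2·18 = 36
prod[11] = 2·max(9,27) = 2·27 = 54
prod[12] = 3·max(9,27) = 3·27 = 81
prod[13] = 2·max(11,54) = 2·54 = 108
prod[14] = 2·max(12,81) = 2·81 = 162
prod[15] = 3·max(12,81) = 3·81 = 243
prod[16] = 2·max(14,162) = 2·162 = 324
prod[17] = 2·max(15,243) = 2·243 = 486
prod[18] = 3·max(15,243) = 3·243 = 729
prod[19] = 2·max(17,486) = 2·486 = 972
One optimal split: 3 + 3 + 3 + 3 + 3 + 2 + 2; product 3·3·3·3·3·2·2 = 972.

972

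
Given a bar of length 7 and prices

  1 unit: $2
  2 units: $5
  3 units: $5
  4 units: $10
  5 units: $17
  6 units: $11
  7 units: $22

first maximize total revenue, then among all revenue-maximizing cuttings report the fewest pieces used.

Let r[k] be the best obtainable value from length k. For each k, try every first piece i and keep the best of price[i] + r[k−i].
r[1] = 2
r[2] = max(2+2, 5+0) = 5
r[3] = max(2+5, 5+2, 5+0) = 7
r[4] = max(2+7, 5+5, 5+2, 10+0) = 10
r[5] = max(2+10, 5+7, 5+5, 10+2, 17+0) = 17
r[6] = max(2+17, 5+10, 5+7, 10+5, 17+2, 11+0) = 19
r[7] = max(2+19, 5+17, 5+10, …, 11+2, 22+0) = 22
Maximum revenue is $22.
Now minimize piece count subject to staying optimal: for each k, pieces[k] = 1 + min over i with p[i]+r[k−i]=r[k] of pieces[k−i].
pieces[4] = 1
pieces[5] = 1
pieces[6] = 2
pieces[7] = 1

1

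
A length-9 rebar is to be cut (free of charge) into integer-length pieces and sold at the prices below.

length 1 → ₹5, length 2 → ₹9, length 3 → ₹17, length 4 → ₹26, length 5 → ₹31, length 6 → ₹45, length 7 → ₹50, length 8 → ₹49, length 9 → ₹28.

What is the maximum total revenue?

62

Consider every possible first cut. R[k] is the best of p[i]+R[k−i] over all sellable i≤k.
R[1] = 5
R[2] = max(5+5, 9+0) = 10
R[3] = max(5+10, 9+5, 17+0) = 17
R[4] = max(5+17, 9+10, 17+5, 26+0) = 26
R[5] = max(5+26, 9+17, 17+10, 26+5, 31+0) = 31
R[6] = max(5+31, 9+26, 17+17, 26+10, 31+5, 45+0) = 45
R[7] = max(5+45, 9+31, 17+26, …, 45+5, 50+0) = 50
R[8] = max(5+50, 9+45, 17+31, …, 50+5, 49+0) = 55
R[9] = max(5+55, 9+50, 17+45, …, 49+5, 28+0) = 62
One optimal cutting: 6 + 3 → ₹45 + ₹17 = ₹62.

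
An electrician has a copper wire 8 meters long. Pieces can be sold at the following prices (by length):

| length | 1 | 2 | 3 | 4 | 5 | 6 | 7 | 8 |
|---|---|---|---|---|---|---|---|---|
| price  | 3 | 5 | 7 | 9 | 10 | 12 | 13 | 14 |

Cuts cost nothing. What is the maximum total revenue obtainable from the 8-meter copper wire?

Build r[k] bottom-up: r[k] = max over allowed piece i of (p[i] + r[k−i]).
r[1] = 3
r[2] = 6  (first piece 1, then r[1]=3)
r[3] = 9  (first piece 1, then r[2]=6)
r[4] = 12  (first piece 1, then r[3]=9)
r[5] = 15  (first piece 1, then r[4]=12)
r[6] = 18  (first piece 1, then r[5]=15)
r[7] = 21  (first piece 1, then r[6]=18)
r[8] = 24  (first piece 1, then r[7]=21)
One optimal cutting: 1 + 1 + 1 + 1 + 1 + 1 + 1 + 1 → €3 + €3 + €3 + €3 + €3 + €3 + €3 + €3 = €24.

24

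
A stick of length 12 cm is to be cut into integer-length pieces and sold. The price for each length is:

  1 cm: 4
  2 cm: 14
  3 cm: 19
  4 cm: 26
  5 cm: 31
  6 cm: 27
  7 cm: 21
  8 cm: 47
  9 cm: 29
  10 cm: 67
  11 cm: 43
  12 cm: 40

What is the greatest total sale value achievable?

84

Let R[k] be the best obtainable value from length k. For each k, try every first piece i and keep the best of price[i] + R[k−i].
R[1] = 4
R[2] = 14
R[3] = 19
R[4] = 28  (first piece 2, then R[2]=14)
R[5] = 33  (first piece 2, then R[3]=19)
R[6] = 42  (first piece 2, then R[4]=28)
R[7] = 47  (first piece 2, then R[5]=33)
R[8] = 56  (first piece 2, then R[6]=42)
R[9] = 61  (first piece 2, then R[7]=47)
R[10] = 70  (first piece 2, then R[8]=56)
R[11] = 75  (first piece 2, then R[9]=61)
R[12] = 84  (first piece 2, then R[10]=70)
One optimal cutting: 2 + 2 + 2 + 2 + 2 + 2 → 14 + 14 + 14 + 14 + 14 + 14 = 84.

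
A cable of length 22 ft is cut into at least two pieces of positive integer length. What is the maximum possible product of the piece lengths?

2916

Let prod[k] be the best product for length k (with at least one cut). For each first piece i, the rest contributes max(k−i, prod[k−i]).
prod[2] = 1*max(1,0) = 1*1 = 1
prod[3] = max(1*2, 2*1) = 2
prod[4] = max(1*3, 2*2, 3*1) = 4
prod[5] = max(1*4, 2*3, 3*2, 4*1) = 6
prod[6] = max(1*6, 2*4, 3*3, 4*2, 5*1) = 9
prod[7] = max(1*9, 2*6, 3*4, 4*3, 5*2, 6*1) = 12
prod[8] = max(1*12, 2*9, 3*6, …, 6*2, 7*1) = 18
prod[9] = max(1*18, 2*12, 3*9, …, 7*2, 8*1) = 27
prod[10] = max(1*27, 2*18, 3*12, …, 8*2, 9*1) = 36
prod[11] = max(1*36, 2*27, 3*18, …, 9*2, 10*1) = 54
prod[12] = max(1*54, 2*36, 3*27, …, 10*2, 11*1) = 81
prod[13] = max(1*81, 2*54, 3*36, …, 11*2, 12*1) = 108
prod[14] = max(1*108, 2*81, 3*54, …, 12*2, 13*1) = 162
prod[15] = max(1*162, 2*108, 3*81, …, 13*2, 14*1) = 243
prod[16] = max(1*243, 2*162, 3*108, …, 14*2, 15*1) = 324
prod[17] = max(1*324, 2*243, 3*162, …, 15*2, 16*1) = 486
prod[18] = max(1*486, 2*324, 3*243, …, 16*2, 17*1) = 729
prod[19] = max(1*729, 2*486, 3*324, …, 17*2, 18*1) = 972
prod[20] = max(1*972, 2*729, 3*486, …, 18*2, 19*1) = 1458
prod[21] = max(1*1458, 2*972, 3*729, …, 19*2, 20*1) = 2187
prod[22] = max(1*2187, 2*1458, 3*972, …, 20*2, 21*1) = 2916
One optimal split: 3 + 3 + 3 + 3 + 3 + 3 + 2 + 2; product 3*3*3*3*3*3*2*2 = 2916.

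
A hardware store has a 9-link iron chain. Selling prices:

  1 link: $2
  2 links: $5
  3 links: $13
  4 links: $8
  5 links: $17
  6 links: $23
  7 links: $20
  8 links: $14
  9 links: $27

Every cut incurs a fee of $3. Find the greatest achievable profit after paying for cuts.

Consider every possible first cut. v[k] is the best of p[i]+v[k−i] over all sellable i≤k, charging 3 whenever i<k.
v[1] = 2
v[2] = max(2+2-3, 5+0) = 5
v[3] = max(2+5-3, 5+2-3, 13+0) = 13
v[4] = max(2+13-3, 5+5-3, 13+2-3, 8+0) = 12
v[5] = max(2+12-3, 5+13-3, 13+5-3, 8+2-3, 17+0) = 17
v[6] = max(2+17-3, 5+12-3, 13+13-3, 8+5-3, 17+2-3, 23+0) = 23
v[7] = max(2+23-3, 5+17-3, 13+12-3, …, 23+2-3, 20+0) = 22
v[8] = max(2+22-3, 5+23-3, 13+17-3, …, 20+2-3, 14+0) = 27
v[9] = max(2+27-3, 5+22-3, 13+23-3, …, 14+2-3, 27+0) = 33
One optimal plan: pieces 3 + 3 + 3 (2 cuts) → $39 − $6 = $33.

33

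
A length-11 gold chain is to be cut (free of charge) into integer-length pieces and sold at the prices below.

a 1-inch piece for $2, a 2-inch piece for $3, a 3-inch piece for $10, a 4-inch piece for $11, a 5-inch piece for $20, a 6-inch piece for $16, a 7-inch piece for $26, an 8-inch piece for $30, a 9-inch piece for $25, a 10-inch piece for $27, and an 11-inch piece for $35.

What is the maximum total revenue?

Build r[k] bottom-up: r[k] = max over allowed piece i of (p[i] + r[k−i]).
r[1] = 2
r[2] = 4  (first piece 1, then r[1]=2)
r[3] = 10
r[4] = 12  (first piece 1, then r[3]=10)
r[5] = 20
r[6] = 22  (first piece 1, then r[5]=20)
r[7] = 26
r[8] = 30  (first piece 3, then r[5]=20)
r[9] = 32  (first piece 1, then r[8]=30)
r[10] = 40  (first piece 5, then r[5]=20)
r[11] = 42  (first piece 1, then r[10]=40)
One optimal cutting: 5 + 5 + 1 → $20 + $20 + $2 = $42.

42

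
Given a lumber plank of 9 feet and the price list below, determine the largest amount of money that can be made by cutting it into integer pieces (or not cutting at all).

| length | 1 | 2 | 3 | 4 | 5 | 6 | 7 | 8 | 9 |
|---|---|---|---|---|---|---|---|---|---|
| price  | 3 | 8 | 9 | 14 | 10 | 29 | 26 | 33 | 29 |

Let v[k] be the best obtainable value from length k. For each k, try every first piece i and keep the best of price[i] + v[k−i].
v[1] = 3
v[2] = max(3+3, 8+0) = 8
v[3] = max(3+8, 8+3, 9+0) = 11
v[4] = max(3+11, 8+8, 9+3, 14+0) = 16
v[5] = max(3+16, 8+11, 9+8, 14+3, 10+0) = 19
v[6] = max(3+19, 8+16, 9+11, 14+8, 10+3, 29+0) = 29
v[7] = max(3+29, 8+19, 9+16, …, 29+3, 26+0) = 32
v[8] = max(3+32, 8+29, 9+19, …, 26+3, 33+0) = 37
v[9] = max(3+37, 8+32, 9+29, …, 33+3, 29+0) = 40
One optimal cutting: 6 + 2 + 1 → $29 + $8 + $3 = $40.

40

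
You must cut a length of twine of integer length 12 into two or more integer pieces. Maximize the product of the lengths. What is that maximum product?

Fill f[k] for k=2..12: at each k try every first piece i and multiply by the better of (k−i) uncut or f[k−i].
f[2] = 1×max(1,0) = 1×1 = 1
f[3] = 1×max(2,1) = 1×2 = 2
f[4] = 2×max(2,1) = 2×2 = 4
f[5] = 2×max(3,2) = 2×3 = 6
f[6] = 3×max(3,2) = 3×3 = 9
f[7] = 2×max(5,6) = 2×6 = 12
f[8] = 2×max(6,9) = 2×9 = 18
f[9] = 3×max(6,9) = 3×9 = 27
f[10] = 2×max(8,18) = 2×18 = 36
f[11] = 2×max(9,27) = 2×27 = 54
f[12] = 3×max(9,27) = 3×27 = 81
One optimal split: 3 + 3 + 3 + 3; product 3×3×3×3 = 81.

81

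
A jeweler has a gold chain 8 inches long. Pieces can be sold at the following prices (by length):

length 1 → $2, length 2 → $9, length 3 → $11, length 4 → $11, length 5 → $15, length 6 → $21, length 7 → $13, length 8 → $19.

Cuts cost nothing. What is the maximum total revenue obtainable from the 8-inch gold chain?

36

Let v[k] be the best obtainable value from length k. For each k, try every first piece i and keep the best of price[i] + v[k−i].
v[1] = 2
v[2] = 9
v[3] = 11  (first piece 1, then v[2]=9)
v[4] = 18  (first piece 2, then v[2]=9)
v[5] = 20  (first piece 1, then v[4]=18)
v[6] = 27  (first piece 2, then v[4]=18)
v[7] = 29  (first piece 1, then v[6]=27)
v[8] = 36  (first piece 2, then v[6]=27)
One optimal cutting: 2 + 2 + 2 + 2 → $9 + $9 + $9 + $9 = $36.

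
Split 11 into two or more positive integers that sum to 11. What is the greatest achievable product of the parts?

Define f[k] = max over 1≤i<k of i · max(k−i, f[k−i]); the inner max lets the remainder stay uncut if that's better.
f[2] = 1×max(1,0) = 1×1 = 1
f[3] = 1×max(2,1) = 1×2 = 2
f[4] = 2×max(2,1) = 2×2 = 4
f[5] = 2×max(3,2) = 2×3 = 6
f[6] = 3×max(3,2) = 3×3 = 9
f[7] = 2×max(5,6) = 2×6 = 12
f[8] = 2×max(6,9) = 2×9 = 18
f[9] = 3×max(6,9) = 3×9 = 27
f[10] = 2×max(8,18) = 2×18 = 36
f[11] = 2×max(9,27) = 2×27 = 54
One optimal split: 3 + 3 + 3 + 2; product 3×3×3×2 = 54.

54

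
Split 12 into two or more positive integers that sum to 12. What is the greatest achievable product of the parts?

81

Let f[k] be the best product for length k (with at least one cut). For each first piece i, the rest contributes max(k−i, f[k−i]).
f[2] = 1×max(1,0) = 1×1 = 1
f[3] = max(1×2, 2×1) = 2
f[4] = max(1×3, 2×2, 3×1) = 4
f[5] = max(1×4, 2×3, 3×2, 4×1) = 6
f[6] = max(1×6, 2×4, 3×3, 4×2, 5×1) = 9
f[7] = max(1×9, 2×6, 3×4, 4×3, 5×2, 6×1) = 12
f[8] = max(1×12, 2×9, 3×6, …, 6×2, 7×1) = 18
f[9] = max(1×18, 2×12, 3×9, …, 7×2, 8×1) = 27
f[10] = max(1×27, 2×18, 3×12, …, 8×2, 9×1) = 36
f[11] = max(1×36, 2×27, 3×18, …, 9×2, 10×1) = 54
f[12] = max(1×54, 2×36, 3×27, …, 10×2, 11×1) = 81
One optimal split: 3 + 3 + 3 + 3; product 3×3×3×3 = 81.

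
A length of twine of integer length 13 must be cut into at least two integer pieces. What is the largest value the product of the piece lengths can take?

108

Let P[k] be the best product for length k (with at least one cut). For each first piece i, the rest contributes max(k−i, P[k−i]).
P[2] = 1·max(1,0) = 1·1 = 1
P[3] = 1·max(2,1) = 1·2 = 2
P[4] = 2·max(2,1) = 2·2 = 4
P[5] = 2·max(3,2) = 2·3 = 6
P[6] = 3·max(3,2) = 3·3 = 9
P[7] = 2·max(5,6) = 2·6 = 12
P[8] = 2·max(6,9) = 2·9 = 18
P[9] = 3·max(6,9) = 3·9 = 27
P[10] = 2·max(8,18) = 2·18 = 36
P[11] = 2·max(9,27) = 2·27 = 54
P[12] = 3·max(9,27) = 3·27 = 81
P[13] = 2·max(11,54) = 2·54 = 108
One optimal split: 3 + 3 + 3 + 2 + 2; product 3·3·3·2·2 = 108.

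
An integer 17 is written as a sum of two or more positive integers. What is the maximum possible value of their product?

486

Let m[k] be the best product for length k (with at least one cut). For each first piece i, the rest contributes max(k−i, m[k−i]).
m[2] = 1*max(1,0) = 1*1 = 1
m[3] = max(1*2, 2*1) = 2
m[4] = max(1*3, 2*2, 3*1) = 4
m[5] = max(1*4, 2*3, 3*2, 4*1) = 6
m[6] = max(1*6, 2*4, 3*3, 4*2, 5*1) = 9
m[7] = max(1*9, 2*6, 3*4, 4*3, 5*2, 6*1) = 12
m[8] = max(1*12, 2*9, 3*6, …, 6*2, 7*1) = 18
m[9] = max(1*18, 2*12, 3*9, …, 7*2, 8*1) = 27
m[10] = max(1*27, 2*18, 3*12, …, 8*2, 9*1) = 36
m[11] = max(1*36, 2*27, 3*18, …, 9*2, 10*1) = 54
m[12] = max(1*54, 2*36, 3*27, …, 10*2, 11*1) = 81
m[13] = max(1*81, 2*54, 3*36, …, 11*2, 12*1) = 108
m[14] = max(1*108, 2*81, 3*54, …, 12*2, 13*1) = 162
m[15] = max(1*162, 2*108, 3*81, …, 13*2, 14*1) = 243
m[16] = max(1*243, 2*162, 3*108, …, 14*2, 15*1) = 324
m[17] = max(1*324, 2*243, 3*162, …, 15*2, 16*1) = 486
One optimal split: 3 + 3 + 3 + 3 + 3 + 2; product 3*3*3*3*3*2 = 486.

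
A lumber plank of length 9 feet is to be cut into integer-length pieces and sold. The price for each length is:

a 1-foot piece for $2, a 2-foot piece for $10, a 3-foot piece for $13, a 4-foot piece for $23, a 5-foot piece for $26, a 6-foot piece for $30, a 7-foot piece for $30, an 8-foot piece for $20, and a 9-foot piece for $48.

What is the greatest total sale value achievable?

Consider every possible first cut. r[k] is the best of p[i]+r[k−i] over all sellable i≤k.
r[1] = 2
r[2] = max(2+2, 10+0) = 10
r[3] = max(2+10, 10+2, 13+0) = 13
r[4] = max(2+13, 10+10, 13+2, 23+0) = 23
r[5] = max(2+23, 10+13, 13+10, 23+2, 26+0) = 26
r[6] = max(2+26, 10+23, 13+13, 23+10, 26+2, 30+0) = 33
r[7] = max(2+33, 10+26, 13+23, …, 30+2, 30+0) = 36
r[8] = max(2+36, 10+33, 13+26, …, 30+2, 20+0) = 46
r[9] = max(2+46, 10+36, 13+33, …, 20+2, 48+0) = 49
One optimal cutting: 5 + 4 → $26 + $23 = $49.

49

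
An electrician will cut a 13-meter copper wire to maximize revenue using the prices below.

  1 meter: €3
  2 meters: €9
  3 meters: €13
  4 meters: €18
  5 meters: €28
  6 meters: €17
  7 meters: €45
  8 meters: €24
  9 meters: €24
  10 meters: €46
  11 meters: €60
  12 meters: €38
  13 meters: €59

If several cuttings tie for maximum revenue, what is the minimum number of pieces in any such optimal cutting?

Let r[k] be the best obtainable value from length k. For each k, try every first piece i and keep the best of price[i] + r[k−i].
r[1] = 3
r[2] = max(3+3, 9+0) = 9
r[3] = max(3+9, 9+3, 13+0) = 13
r[4] = max(3+13, 9+9, 13+3, 18+0) = 18
r[5] = max(3+18, 9+13, 13+9, 18+3, 28+0) = 28
r[6] = max(3+28, 9+18, 13+13, 18+9, 28+3, 17+0) = 31
r[7] = max(3+31, 9+28, 13+18, …, 17+3, 45+0) = 45
r[8] = max(3+45, 9+31, 13+28, …, 45+3, 24+0) = 48
r[9] = max(3+48, 9+45, 13+31, …, 24+3, 24+0) = 54
r[10] = max(3+54, 9+48, 13+45, …, 24+3, 46+0) = 58
r[11] = max(3+58, 9+54, 13+48, …, 46+3, 60+0) = 63
r[12] = max(3+63, 9+58, 13+54, …, 60+3, 38+0) = 73
r[13] = max(3+73, 9+63, 13+58, …, 38+3, 59+0) = 76
Maximum revenue is €76.
Now minimize piece count subject to staying optimal: for each k, pieces[k] = 1 + min over i with p[i]+r[k−i]=r[k] of pieces[k−i].
pieces[10] = 2
pieces[11] = 2
pieces[12] = 2
pieces[13] = 3

3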